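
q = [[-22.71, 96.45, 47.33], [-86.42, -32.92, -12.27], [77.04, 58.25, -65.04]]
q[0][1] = 96.45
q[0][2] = 47.33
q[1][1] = -32.92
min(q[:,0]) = -86.42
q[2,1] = 58.25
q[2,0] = 77.04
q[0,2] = 47.33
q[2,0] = 77.04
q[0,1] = 96.45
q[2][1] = 58.25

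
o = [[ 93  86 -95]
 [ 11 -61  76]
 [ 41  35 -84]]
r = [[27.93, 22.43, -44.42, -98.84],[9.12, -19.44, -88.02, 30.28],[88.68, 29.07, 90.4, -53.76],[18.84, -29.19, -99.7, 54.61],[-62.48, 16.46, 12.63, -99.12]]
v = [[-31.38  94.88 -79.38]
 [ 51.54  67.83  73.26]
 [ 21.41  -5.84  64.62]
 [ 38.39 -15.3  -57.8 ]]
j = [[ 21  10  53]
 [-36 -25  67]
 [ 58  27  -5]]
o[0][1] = 86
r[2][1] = 29.07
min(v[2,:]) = -5.84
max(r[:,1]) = 29.07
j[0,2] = 53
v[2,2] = 64.62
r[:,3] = [-98.84, 30.28, -53.76, 54.61, -99.12]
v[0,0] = -31.38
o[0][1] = 86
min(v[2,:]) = -5.84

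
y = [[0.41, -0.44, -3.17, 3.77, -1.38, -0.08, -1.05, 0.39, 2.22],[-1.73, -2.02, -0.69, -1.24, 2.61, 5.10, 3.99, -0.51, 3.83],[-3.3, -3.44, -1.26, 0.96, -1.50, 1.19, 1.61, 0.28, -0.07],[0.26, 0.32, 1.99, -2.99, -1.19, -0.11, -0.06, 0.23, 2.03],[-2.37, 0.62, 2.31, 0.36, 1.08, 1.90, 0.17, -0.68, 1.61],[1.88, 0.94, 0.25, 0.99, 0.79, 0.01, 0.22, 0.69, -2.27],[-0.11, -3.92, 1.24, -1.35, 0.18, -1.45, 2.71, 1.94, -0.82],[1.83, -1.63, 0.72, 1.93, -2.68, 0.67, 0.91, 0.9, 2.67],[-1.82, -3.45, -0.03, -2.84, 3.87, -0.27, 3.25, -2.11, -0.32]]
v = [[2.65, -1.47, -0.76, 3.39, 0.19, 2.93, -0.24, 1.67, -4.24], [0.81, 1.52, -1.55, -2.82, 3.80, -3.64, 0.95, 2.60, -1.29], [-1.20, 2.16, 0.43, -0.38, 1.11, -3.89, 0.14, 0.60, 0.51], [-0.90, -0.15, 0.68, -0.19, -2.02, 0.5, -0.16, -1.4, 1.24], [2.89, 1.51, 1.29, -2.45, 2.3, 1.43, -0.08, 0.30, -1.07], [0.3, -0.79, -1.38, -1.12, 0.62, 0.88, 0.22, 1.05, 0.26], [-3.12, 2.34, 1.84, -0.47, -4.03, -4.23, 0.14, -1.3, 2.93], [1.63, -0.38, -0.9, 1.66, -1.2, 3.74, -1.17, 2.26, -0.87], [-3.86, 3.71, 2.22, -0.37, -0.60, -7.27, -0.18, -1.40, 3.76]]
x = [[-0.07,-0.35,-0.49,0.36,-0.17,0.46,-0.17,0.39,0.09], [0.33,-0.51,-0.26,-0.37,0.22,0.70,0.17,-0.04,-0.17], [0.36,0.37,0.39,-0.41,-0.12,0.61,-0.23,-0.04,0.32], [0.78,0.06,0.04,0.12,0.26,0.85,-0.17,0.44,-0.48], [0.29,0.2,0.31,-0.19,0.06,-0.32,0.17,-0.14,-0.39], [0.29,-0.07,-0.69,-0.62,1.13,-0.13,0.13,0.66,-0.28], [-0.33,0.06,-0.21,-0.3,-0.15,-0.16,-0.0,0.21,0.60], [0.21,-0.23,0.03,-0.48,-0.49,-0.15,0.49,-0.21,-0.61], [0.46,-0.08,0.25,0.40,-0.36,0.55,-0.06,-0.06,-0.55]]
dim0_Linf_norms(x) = [0.78, 0.51, 0.69, 0.62, 1.13, 0.85, 0.49, 0.66, 0.61]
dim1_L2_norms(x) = [0.96, 1.08, 1.06, 1.37, 0.75, 1.67, 0.84, 1.12, 1.09]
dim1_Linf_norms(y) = [3.77, 5.1, 3.44, 2.99, 2.37, 2.27, 3.92, 2.68, 3.87]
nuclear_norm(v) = 37.95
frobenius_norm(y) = 17.31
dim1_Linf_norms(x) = [0.49, 0.7, 0.61, 0.85, 0.39, 1.13, 0.6, 0.61, 0.55]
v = y @ x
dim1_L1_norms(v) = [17.54, 18.98, 10.42, 7.24, 13.32, 6.62, 20.4, 13.81, 23.37]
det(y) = -4546.52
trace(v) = 13.75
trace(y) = -1.48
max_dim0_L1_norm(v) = 28.51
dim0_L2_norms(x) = [1.18, 0.79, 1.07, 1.16, 1.35, 1.51, 0.66, 0.95, 1.28]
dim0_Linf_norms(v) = [3.86, 3.71, 2.22, 3.39, 4.03, 7.27, 1.17, 2.6, 4.24]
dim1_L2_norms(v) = [7.12, 7.09, 4.84, 3.03, 5.18, 2.5, 7.95, 5.39, 10.15]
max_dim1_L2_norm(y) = 8.53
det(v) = 0.32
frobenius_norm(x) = 3.40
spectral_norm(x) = 1.98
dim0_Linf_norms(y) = [3.3, 3.92, 3.17, 3.77, 3.87, 5.1, 3.99, 2.11, 3.83]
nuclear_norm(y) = 42.69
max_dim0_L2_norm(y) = 6.89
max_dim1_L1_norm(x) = 4.0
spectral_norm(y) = 11.11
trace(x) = -0.90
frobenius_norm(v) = 19.03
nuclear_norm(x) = 7.93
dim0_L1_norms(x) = [3.12, 1.93, 2.67, 3.25, 2.96, 3.93, 1.59, 2.19, 3.49]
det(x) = 0.00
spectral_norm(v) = 15.30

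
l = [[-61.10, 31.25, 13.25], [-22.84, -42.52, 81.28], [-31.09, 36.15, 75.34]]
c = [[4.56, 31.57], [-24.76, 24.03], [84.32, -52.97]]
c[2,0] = 84.32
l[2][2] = 75.34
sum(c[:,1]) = 2.6300000000000026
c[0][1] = 31.57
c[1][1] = 24.03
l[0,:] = [-61.1, 31.25, 13.25]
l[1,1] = -42.52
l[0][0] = -61.1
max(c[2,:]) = 84.32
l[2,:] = [-31.09, 36.15, 75.34]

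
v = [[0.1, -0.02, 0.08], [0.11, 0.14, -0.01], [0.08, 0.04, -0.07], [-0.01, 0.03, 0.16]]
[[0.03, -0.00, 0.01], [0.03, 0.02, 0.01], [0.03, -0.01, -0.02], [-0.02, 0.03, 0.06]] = v @[[0.35, -0.09, -0.1], [-0.09, 0.25, 0.14], [-0.1, 0.14, 0.32]]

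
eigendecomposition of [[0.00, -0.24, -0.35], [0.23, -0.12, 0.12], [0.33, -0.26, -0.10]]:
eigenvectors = [[0.66+0.00j, (0.66-0j), -0.50+0.00j], [(-0.12-0.42j), -0.12+0.42j, (-0.74+0j)], [(0.26-0.56j), 0.26+0.56j, (0.45+0j)]]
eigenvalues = [(-0.09+0.45j), (-0.09-0.45j), (-0.04+0j)]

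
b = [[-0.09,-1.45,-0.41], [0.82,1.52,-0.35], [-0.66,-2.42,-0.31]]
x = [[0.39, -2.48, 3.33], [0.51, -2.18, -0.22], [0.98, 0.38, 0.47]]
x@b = [[-4.27,-12.39,-0.32],[-1.69,-3.52,0.62],[-0.09,-1.98,-0.68]]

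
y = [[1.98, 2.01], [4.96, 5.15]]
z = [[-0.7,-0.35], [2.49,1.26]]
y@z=[[3.62, 1.84], [9.35, 4.75]]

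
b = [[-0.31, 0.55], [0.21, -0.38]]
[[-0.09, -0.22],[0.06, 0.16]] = b @ [[-0.54, -1.39],[-0.46, -1.18]]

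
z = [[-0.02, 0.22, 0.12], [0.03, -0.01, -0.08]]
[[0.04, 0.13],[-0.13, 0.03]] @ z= [[0.0, 0.01, -0.01], [0.00, -0.03, -0.02]]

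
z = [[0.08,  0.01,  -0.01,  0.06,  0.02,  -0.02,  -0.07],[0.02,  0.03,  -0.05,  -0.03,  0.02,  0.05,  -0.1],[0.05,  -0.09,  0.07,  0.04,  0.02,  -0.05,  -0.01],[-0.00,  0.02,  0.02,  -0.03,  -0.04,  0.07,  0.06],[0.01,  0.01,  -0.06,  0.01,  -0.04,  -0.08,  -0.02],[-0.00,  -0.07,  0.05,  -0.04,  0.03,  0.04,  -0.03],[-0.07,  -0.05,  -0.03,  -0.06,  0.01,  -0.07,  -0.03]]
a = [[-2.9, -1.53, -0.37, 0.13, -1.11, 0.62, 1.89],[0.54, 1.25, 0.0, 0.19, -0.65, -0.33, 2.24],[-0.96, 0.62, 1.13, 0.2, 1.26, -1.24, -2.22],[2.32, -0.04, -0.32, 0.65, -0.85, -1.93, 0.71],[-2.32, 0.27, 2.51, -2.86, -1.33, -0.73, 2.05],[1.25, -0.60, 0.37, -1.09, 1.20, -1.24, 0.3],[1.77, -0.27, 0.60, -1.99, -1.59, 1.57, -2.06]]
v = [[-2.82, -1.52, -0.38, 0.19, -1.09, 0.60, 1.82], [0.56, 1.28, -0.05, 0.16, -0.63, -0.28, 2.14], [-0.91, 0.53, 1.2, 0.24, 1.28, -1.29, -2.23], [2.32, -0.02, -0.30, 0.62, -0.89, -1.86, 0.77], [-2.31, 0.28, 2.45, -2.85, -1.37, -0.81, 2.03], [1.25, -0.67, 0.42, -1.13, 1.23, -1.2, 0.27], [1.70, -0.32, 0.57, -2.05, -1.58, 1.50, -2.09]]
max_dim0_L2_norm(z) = 0.15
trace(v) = -4.38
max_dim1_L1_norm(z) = 0.33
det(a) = 6.27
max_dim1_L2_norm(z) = 0.14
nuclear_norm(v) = 22.07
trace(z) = 0.12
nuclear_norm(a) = 22.14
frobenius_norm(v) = 9.66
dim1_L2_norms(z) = [0.13, 0.13, 0.14, 0.11, 0.11, 0.11, 0.13]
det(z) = -0.00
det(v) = -28.12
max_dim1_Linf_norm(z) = 0.1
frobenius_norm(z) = 0.33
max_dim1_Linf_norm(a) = 2.9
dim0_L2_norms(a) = [5.01, 2.19, 2.88, 3.72, 3.11, 3.21, 4.75]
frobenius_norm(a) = 9.73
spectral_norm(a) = 6.00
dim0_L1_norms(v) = [11.87, 4.62, 5.37, 7.24, 8.07, 7.54, 11.35]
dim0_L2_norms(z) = [0.12, 0.13, 0.12, 0.11, 0.07, 0.15, 0.14]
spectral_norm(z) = 0.18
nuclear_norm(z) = 0.70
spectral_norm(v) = 5.89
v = z + a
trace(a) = -4.50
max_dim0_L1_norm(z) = 0.38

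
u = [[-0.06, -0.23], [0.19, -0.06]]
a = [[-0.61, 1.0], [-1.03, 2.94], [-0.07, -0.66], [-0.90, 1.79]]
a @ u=[[0.23,0.08],[0.62,0.06],[-0.12,0.06],[0.39,0.10]]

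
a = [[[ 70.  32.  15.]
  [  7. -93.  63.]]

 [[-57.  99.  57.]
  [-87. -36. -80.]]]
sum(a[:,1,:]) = -226.0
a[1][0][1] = 99.0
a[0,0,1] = 32.0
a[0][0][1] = 32.0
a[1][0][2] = 57.0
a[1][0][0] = -57.0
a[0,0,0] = 70.0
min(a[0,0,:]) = 15.0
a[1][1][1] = -36.0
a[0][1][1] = -93.0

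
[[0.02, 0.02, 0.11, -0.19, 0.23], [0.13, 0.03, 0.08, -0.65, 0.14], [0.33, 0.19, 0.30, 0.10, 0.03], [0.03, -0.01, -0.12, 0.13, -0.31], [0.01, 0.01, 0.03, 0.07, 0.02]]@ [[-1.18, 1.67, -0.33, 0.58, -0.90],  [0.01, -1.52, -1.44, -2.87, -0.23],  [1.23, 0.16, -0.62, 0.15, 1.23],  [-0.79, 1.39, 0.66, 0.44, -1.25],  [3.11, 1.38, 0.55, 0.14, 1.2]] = [[0.98, 0.07, -0.10, -0.08, 0.63], [0.89, -0.53, -0.49, -0.27, 0.96], [-0.0, 0.49, -0.49, -0.26, -0.06], [-1.25, -0.20, -0.01, 0.04, -0.71], [0.03, 0.13, 0.02, 0.02, -0.04]]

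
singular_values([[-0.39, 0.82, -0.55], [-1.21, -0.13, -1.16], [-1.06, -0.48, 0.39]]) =[1.89, 1.24, 0.59]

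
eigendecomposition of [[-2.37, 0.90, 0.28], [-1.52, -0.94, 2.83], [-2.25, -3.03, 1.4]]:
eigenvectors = [[-0.87+0.00j,(-0.02-0.18j),-0.02+0.18j],[(0.05+0j),(0.31-0.58j),(0.31+0.58j)],[-0.49+0.00j,0.73+0.00j,0.73-0.00j]]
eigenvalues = [(-2.27+0j), (0.18+2.99j), (0.18-2.99j)]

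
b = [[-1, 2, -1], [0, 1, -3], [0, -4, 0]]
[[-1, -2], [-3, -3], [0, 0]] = b @ [[0, 1], [0, 0], [1, 1]]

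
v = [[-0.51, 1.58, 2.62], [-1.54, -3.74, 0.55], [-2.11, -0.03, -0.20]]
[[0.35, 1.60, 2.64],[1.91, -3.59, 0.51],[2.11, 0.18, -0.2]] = v @[[-1.0, -0.1, 0.00], [-0.10, 1.00, 0.01], [0.00, -0.01, 1.0]]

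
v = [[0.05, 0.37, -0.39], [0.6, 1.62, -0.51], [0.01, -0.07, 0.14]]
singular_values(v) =[1.86, 0.3, 0.0]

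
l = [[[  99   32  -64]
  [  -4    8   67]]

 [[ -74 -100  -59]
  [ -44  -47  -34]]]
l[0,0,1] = 32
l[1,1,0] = -44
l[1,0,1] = -100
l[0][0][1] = 32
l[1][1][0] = -44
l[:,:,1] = [[32, 8], [-100, -47]]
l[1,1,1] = -47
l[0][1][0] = -4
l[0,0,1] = 32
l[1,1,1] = -47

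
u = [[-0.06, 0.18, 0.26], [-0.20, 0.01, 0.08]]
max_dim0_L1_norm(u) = 0.34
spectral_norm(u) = 0.35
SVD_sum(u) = [[-0.13, 0.15, 0.24],  [-0.06, 0.07, 0.11]] + [[0.07, 0.03, 0.02], [-0.14, -0.06, -0.03]]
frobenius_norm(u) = 0.39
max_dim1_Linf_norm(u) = 0.26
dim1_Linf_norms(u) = [0.26, 0.2]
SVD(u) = [[-0.90, -0.43], [-0.43, 0.90]] @ diag([0.34627770497493005, 0.17375773662572636]) @ [[0.40,  -0.48,  -0.78], [-0.89,  -0.39,  -0.22]]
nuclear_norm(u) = 0.52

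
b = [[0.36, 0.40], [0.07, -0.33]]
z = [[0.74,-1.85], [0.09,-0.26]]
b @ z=[[0.30, -0.77], [0.02, -0.04]]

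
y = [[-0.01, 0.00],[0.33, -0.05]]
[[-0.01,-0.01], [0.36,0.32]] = y @ [[0.94,1.11],  [-1.06,0.97]]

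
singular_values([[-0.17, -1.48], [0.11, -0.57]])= [1.59, 0.16]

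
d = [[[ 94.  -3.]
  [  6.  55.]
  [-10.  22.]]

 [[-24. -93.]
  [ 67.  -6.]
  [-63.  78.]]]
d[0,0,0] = 94.0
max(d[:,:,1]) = 78.0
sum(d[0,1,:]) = 61.0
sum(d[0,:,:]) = 164.0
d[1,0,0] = -24.0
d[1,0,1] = -93.0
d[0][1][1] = 55.0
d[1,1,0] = 67.0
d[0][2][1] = 22.0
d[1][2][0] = -63.0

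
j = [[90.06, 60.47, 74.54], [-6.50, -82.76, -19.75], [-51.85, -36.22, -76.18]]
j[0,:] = [90.06, 60.47, 74.54]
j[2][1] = -36.22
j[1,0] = -6.5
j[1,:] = [-6.5, -82.76, -19.75]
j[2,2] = -76.18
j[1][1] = -82.76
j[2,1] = -36.22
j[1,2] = -19.75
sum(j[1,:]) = -109.01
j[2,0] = -51.85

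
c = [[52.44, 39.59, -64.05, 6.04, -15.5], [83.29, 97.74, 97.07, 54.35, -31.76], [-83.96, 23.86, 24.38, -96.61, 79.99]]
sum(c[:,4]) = 32.72999999999999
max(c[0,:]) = 52.44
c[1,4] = -31.76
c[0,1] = 39.59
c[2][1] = 23.86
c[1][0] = 83.29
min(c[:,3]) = -96.61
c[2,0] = -83.96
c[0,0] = 52.44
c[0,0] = 52.44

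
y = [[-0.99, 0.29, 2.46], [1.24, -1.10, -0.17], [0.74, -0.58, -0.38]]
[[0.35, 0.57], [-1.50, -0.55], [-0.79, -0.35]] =y@[[-0.69, -0.67], [0.62, -0.25], [-0.21, -0.01]]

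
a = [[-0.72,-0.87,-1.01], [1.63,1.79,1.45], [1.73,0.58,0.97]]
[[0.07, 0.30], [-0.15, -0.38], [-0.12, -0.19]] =a@[[-0.06, 0.09], [-0.04, -0.02], [0.01, -0.34]]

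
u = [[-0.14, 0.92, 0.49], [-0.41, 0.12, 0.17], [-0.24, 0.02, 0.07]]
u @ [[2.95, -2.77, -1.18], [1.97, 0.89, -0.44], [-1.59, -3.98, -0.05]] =[[0.62, -0.74, -0.26], [-1.24, 0.57, 0.42], [-0.78, 0.40, 0.27]]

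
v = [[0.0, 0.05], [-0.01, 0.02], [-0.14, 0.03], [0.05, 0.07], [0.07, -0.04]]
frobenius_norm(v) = 0.19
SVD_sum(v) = [[-0.01,0.0], [-0.01,0.00], [-0.14,0.03], [0.03,-0.01], [0.08,-0.02]] + [[0.01, 0.05], [0.0, 0.02], [0.0, 0.00], [0.02, 0.08], [-0.01, -0.02]]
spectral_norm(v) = 0.17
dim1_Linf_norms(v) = [0.05, 0.02, 0.14, 0.07, 0.07]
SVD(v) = [[0.06, -0.5], [0.08, -0.18], [0.86, -0.01], [-0.21, -0.81], [-0.46, 0.25]] @ diag([0.1669693980205442, 0.09757673967015447]) @ [[-0.98, 0.21], [-0.21, -0.98]]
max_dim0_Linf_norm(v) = 0.14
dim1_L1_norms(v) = [0.05, 0.03, 0.17, 0.12, 0.11]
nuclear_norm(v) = 0.26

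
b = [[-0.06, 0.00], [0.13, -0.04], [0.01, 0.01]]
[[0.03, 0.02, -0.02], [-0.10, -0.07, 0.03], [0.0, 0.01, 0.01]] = b @ [[-0.54, -0.26, 0.38], [0.68, 0.85, 0.52]]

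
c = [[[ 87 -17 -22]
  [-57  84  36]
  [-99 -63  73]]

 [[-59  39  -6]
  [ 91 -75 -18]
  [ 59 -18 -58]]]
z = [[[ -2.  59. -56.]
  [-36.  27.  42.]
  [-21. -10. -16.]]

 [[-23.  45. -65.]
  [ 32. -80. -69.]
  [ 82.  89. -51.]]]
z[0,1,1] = 27.0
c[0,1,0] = -57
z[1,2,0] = 82.0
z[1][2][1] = 89.0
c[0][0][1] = -17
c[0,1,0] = -57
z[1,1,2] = -69.0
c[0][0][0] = 87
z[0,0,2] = -56.0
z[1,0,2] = -65.0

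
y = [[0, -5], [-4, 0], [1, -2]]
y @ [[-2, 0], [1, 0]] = [[-5, 0], [8, 0], [-4, 0]]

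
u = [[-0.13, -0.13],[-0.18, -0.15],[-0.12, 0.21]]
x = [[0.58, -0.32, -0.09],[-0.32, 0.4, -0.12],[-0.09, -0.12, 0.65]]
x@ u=[[-0.01,-0.05], [-0.02,-0.04], [-0.04,0.17]]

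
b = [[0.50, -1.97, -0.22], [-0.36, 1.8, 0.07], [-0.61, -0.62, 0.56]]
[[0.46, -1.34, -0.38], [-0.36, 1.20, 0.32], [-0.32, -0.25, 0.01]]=b @ [[0.54, -0.09, -0.08], [-0.09, 0.64, 0.16], [-0.08, 0.16, 0.1]]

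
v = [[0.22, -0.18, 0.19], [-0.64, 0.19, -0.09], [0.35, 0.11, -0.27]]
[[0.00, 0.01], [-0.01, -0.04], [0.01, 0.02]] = v@ [[0.03,0.09], [0.05,0.14], [0.03,0.09]]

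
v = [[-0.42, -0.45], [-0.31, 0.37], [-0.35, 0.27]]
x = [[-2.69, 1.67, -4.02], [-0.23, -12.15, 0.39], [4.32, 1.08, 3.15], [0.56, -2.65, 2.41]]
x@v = [[2.02, 0.74], [3.73, -4.29], [-3.25, -0.69], [-0.26, -0.58]]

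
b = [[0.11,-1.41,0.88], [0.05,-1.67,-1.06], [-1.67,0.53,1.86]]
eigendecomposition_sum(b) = [[0.15+0.84j, -0.19-0.46j, (0.57-0.61j)], [0.17-0.31j, -0.06+0.20j, (-0.34+0.05j)], [-0.81+0.63j, 0.39-0.46j, (0.96+0.27j)]] + [[0.15-0.84j, (-0.19+0.46j), (0.57+0.61j)], [0.17+0.31j, (-0.06-0.2j), -0.34-0.05j], [-0.81-0.63j, (0.39+0.46j), (0.96-0.27j)]] + [[(-0.19-0j), (-1.03-0j), -0.25+0.00j], [-0.29-0.00j, (-1.55-0j), -0.38+0.00j], [-0.05-0.00j, -0.25-0.00j, (-0.06+0j)]]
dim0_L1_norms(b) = [1.83, 3.61, 3.8]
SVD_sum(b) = [[0.05, -0.05, -0.07], [0.79, -0.78, -1.16], [-1.19, 1.18, 1.75]] + [[-0.39, -1.37, 0.66],[-0.25, -0.88, 0.42],[-0.18, -0.64, 0.31]] + [[0.45, 0.01, 0.30], [-0.49, -0.01, -0.32], [-0.30, -0.01, -0.20]]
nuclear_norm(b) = 5.78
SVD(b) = [[0.04, -0.79, -0.62], [0.55, -0.50, 0.67], [-0.83, -0.36, 0.42]] @ diag([2.9062749127704604, 2.003099289591175, 0.8718711874126749]) @ [[0.49, -0.49, -0.72], [0.25, 0.87, -0.42], [-0.84, -0.03, -0.55]]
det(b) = -5.08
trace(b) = 0.30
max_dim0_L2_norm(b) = 2.31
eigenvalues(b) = [(1.05+1.31j), (1.05-1.31j), (-1.8+0j)]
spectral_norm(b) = 2.91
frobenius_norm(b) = 3.64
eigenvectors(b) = [[0.28-0.55j, (0.28+0.55j), 0.55+0.00j], [(-0.23+0.1j), -0.23-0.10j, (0.83+0j)], [(0.74+0j), (0.74-0j), (0.13+0j)]]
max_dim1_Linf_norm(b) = 1.86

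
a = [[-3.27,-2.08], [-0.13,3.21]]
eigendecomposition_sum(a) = [[-3.29, -1.05], [-0.07, -0.02]] + [[0.02, -1.03], [-0.06, 3.23]]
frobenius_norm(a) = 5.03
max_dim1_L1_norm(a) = 5.35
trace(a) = -0.06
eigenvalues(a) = [-3.31, 3.25]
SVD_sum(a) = [[-2.15, -2.91], [1.49, 2.01]] + [[-1.12, 0.83], [-1.62, 1.2]]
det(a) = -10.77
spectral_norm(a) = 4.40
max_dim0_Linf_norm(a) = 3.27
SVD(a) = [[-0.82, 0.57],[0.57, 0.82]] @ diag([4.398709156213364, 2.4477862976666716]) @ [[0.59, 0.8], [-0.80, 0.59]]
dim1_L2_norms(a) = [3.88, 3.21]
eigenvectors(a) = [[-1.0, 0.30], [-0.02, -0.95]]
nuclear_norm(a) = 6.85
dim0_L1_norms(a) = [3.4, 5.29]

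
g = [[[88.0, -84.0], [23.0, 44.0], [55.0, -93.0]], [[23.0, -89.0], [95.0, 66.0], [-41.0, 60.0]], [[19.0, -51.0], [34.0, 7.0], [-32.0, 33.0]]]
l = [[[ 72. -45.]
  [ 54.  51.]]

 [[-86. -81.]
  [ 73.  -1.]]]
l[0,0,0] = 72.0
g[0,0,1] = -84.0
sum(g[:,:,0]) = 264.0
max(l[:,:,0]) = 73.0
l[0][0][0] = 72.0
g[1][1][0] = 95.0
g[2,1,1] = 7.0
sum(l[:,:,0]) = 113.0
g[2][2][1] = 33.0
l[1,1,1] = -1.0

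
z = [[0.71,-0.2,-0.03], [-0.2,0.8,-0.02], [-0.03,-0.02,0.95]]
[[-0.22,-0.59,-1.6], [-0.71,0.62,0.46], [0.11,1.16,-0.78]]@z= [[0.01, -0.4, -1.5], [-0.64, 0.63, 0.45], [-0.13, 0.92, -0.77]]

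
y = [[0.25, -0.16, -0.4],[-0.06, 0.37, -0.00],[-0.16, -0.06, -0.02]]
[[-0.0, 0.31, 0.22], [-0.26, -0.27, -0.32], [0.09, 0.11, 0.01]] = y @ [[-0.30, -0.31, 0.27], [-0.76, -0.77, -0.83], [0.12, -0.67, -0.05]]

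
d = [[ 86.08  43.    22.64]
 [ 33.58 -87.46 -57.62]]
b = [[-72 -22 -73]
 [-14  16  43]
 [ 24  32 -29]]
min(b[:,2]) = -73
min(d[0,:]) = 22.64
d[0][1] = 43.0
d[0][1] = 43.0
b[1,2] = 43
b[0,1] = -22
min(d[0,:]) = 22.64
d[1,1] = -87.46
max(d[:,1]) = 43.0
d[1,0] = 33.58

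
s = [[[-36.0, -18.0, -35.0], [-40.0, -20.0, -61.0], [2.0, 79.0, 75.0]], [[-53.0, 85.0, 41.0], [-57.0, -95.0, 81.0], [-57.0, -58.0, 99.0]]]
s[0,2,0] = 2.0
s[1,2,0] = -57.0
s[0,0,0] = -36.0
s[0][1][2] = -61.0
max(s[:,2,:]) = 99.0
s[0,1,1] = -20.0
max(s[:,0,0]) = -36.0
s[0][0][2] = -35.0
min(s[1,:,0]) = -57.0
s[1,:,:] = [[-53.0, 85.0, 41.0], [-57.0, -95.0, 81.0], [-57.0, -58.0, 99.0]]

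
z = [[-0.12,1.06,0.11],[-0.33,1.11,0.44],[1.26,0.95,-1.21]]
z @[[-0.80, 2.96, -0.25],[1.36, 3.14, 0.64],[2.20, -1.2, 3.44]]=[[1.78,  2.84,  1.09], [2.74,  1.98,  2.31], [-2.38,  8.16,  -3.87]]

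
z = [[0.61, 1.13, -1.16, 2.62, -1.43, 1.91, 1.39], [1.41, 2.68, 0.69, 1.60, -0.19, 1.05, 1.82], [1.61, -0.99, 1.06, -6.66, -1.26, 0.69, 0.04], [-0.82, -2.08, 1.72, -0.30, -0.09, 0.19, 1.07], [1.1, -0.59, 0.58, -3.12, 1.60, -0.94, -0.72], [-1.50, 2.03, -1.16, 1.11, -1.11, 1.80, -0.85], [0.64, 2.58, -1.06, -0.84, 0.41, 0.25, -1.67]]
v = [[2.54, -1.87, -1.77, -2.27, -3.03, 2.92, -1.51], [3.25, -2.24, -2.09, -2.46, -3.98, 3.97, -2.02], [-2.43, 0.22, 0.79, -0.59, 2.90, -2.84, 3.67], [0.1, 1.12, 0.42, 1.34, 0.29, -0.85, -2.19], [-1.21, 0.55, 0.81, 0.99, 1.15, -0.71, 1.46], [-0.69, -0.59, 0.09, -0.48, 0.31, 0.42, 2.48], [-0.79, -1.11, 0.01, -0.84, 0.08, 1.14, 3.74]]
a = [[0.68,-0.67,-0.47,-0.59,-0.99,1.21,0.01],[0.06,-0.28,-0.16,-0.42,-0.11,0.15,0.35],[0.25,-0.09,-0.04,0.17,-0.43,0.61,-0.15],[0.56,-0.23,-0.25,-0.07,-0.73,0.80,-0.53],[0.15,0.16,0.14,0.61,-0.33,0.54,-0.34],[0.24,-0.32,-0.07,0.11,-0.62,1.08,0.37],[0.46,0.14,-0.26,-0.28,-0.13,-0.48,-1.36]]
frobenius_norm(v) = 13.35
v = z @ a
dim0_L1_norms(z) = [7.69, 12.08, 7.43, 16.25, 6.09, 6.83, 7.56]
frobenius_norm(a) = 3.50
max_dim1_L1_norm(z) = 12.31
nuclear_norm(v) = 19.90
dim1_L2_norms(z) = [4.18, 4.08, 7.15, 3.04, 3.95, 3.76, 3.45]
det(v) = -0.00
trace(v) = 7.74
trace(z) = 5.78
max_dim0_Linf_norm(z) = 6.66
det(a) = 0.00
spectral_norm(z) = 8.86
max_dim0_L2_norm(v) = 6.85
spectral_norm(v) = 11.60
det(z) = -148.23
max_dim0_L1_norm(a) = 4.87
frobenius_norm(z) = 11.67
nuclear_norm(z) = 23.97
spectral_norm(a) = 2.79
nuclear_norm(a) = 5.74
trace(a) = -0.32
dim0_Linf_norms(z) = [1.61, 2.68, 1.72, 6.66, 1.6, 1.91, 1.82]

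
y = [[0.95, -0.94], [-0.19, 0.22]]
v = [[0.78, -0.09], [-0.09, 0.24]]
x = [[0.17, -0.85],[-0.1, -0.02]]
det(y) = 0.03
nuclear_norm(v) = 1.02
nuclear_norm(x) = 0.97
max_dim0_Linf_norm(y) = 0.95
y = x + v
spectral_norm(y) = 1.37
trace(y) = 1.17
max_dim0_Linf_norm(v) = 0.78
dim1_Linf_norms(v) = [0.78, 0.24]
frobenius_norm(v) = 0.83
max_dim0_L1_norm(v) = 0.87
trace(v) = 1.02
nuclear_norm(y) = 1.39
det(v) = 0.18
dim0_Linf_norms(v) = [0.78, 0.24]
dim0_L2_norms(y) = [0.97, 0.97]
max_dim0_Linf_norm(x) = 0.85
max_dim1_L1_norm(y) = 1.89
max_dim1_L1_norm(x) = 1.02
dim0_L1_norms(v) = [0.87, 0.33]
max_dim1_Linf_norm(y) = 0.95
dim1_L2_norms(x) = [0.87, 0.1]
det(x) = -0.09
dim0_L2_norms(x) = [0.2, 0.85]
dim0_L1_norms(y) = [1.14, 1.16]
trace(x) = 0.15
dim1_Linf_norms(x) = [0.85, 0.1]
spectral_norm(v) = 0.79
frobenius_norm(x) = 0.87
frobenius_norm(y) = 1.37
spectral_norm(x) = 0.87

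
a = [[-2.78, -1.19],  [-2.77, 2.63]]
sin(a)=[[0.17,0.04],[0.1,-0.02]]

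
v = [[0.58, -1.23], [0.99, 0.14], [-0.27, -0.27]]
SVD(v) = [[0.93,-0.32], [0.36,0.87], [0.03,-0.38]] @ diag([1.4180226943773284, 0.9919736076281777]) @ [[0.63, -0.78], [0.78, 0.63]]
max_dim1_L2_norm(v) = 1.36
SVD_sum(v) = [[0.83,-1.03], [0.32,-0.4], [0.03,-0.03]] + [[-0.25,-0.2], [0.67,0.54], [-0.3,-0.24]]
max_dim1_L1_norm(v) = 1.81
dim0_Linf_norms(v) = [0.99, 1.23]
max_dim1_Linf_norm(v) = 1.23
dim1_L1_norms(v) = [1.81, 1.13, 0.54]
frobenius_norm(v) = 1.73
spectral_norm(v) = 1.42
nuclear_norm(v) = 2.41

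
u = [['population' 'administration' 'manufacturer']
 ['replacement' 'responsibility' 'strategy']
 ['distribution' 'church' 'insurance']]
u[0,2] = 'manufacturer'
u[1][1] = 'responsibility'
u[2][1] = 'church'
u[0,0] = 'population'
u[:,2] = ['manufacturer', 'strategy', 'insurance']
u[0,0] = 'population'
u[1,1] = 'responsibility'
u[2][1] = 'church'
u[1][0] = 'replacement'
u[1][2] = 'strategy'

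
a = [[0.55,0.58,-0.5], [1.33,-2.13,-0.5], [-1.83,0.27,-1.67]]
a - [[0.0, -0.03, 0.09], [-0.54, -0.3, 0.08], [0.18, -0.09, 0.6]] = [[0.55,0.61,-0.59],[1.87,-1.83,-0.58],[-2.01,0.36,-2.27]]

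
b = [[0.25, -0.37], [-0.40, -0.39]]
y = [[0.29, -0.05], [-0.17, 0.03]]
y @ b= [[0.09,-0.09], [-0.05,0.05]]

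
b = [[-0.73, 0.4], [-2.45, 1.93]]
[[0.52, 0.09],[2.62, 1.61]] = b @ [[0.09, 1.07], [1.47, 2.19]]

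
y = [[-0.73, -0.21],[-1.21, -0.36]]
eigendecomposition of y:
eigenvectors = [[-0.51, 0.28], [-0.86, -0.96]]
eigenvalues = [-1.08, -0.01]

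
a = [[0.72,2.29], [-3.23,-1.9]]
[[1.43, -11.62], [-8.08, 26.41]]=a@[[2.62, -6.37], [-0.20, -3.07]]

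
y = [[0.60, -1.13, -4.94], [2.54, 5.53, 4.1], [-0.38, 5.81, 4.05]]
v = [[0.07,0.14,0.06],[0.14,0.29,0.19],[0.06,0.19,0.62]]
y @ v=[[-0.41, -1.18, -3.24],[1.2, 2.74, 3.75],[1.03, 2.40, 3.59]]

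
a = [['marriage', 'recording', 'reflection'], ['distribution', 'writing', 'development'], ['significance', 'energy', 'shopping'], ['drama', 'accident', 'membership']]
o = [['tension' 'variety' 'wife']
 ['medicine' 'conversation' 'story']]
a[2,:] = ['significance', 'energy', 'shopping']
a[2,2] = 'shopping'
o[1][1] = 'conversation'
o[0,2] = 'wife'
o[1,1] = 'conversation'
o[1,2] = 'story'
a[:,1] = ['recording', 'writing', 'energy', 'accident']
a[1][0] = 'distribution'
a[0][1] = 'recording'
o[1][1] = 'conversation'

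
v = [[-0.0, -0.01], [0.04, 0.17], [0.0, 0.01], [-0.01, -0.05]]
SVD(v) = [[-0.05, -0.63], [0.96, -0.19], [0.05, 0.63], [-0.28, -0.42]] @ diag([0.1824474775816125, 0.003594151375082023]) @ [[0.23, 0.97],[-0.97, 0.23]]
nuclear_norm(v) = 0.19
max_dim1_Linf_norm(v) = 0.17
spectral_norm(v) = 0.18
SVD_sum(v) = [[-0.00, -0.01], [0.04, 0.17], [0.00, 0.01], [-0.01, -0.05]] + [[0.0, -0.00], [0.0, -0.0], [-0.00, 0.0], [0.00, -0.0]]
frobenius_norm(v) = 0.18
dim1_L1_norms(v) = [0.01, 0.21, 0.01, 0.06]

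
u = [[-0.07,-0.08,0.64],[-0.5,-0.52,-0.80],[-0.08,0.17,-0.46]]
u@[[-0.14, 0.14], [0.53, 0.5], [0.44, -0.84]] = [[0.25, -0.59],[-0.56, 0.34],[-0.1, 0.46]]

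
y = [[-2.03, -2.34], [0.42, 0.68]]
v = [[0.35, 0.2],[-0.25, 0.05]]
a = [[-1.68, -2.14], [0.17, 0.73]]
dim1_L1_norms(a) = [3.82, 0.9]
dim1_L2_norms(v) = [0.4, 0.25]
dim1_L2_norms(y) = [3.1, 0.8]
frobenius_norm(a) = 2.82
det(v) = 0.07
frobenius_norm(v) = 0.48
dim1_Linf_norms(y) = [2.34, 0.68]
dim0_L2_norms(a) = [1.69, 2.26]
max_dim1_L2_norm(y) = 3.1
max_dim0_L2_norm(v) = 0.43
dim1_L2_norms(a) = [2.72, 0.75]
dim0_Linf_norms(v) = [0.35, 0.2]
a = v + y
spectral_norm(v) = 0.45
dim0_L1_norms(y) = [2.45, 3.02]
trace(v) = 0.40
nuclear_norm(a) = 3.11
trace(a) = -0.95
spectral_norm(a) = 2.81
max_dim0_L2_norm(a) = 2.26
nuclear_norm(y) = 3.32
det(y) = -0.40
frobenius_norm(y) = 3.20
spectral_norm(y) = 3.20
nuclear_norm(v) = 0.60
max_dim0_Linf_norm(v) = 0.35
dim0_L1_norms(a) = [1.85, 2.87]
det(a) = -0.86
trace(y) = -1.35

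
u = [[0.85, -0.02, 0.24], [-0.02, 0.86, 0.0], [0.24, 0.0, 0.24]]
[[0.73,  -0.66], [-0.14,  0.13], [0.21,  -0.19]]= u@[[0.85, -0.76],[-0.14, 0.13],[0.04, -0.03]]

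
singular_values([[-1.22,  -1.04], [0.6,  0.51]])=[1.79, 0.0]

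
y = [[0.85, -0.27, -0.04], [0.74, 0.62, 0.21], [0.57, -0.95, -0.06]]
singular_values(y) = [1.35, 1.09, 0.09]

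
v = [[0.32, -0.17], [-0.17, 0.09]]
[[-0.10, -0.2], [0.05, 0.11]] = v @ [[-0.34, -0.52], [-0.07, 0.22]]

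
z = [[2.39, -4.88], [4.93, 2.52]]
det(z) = 30.08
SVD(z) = [[-0.36,  0.93],[0.93,  0.36]] @ diag([5.554717145975189, 5.415433263203346]) @ [[0.67, 0.74], [0.74, -0.67]]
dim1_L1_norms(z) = [7.27, 7.45]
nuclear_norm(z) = 10.97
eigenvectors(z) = [[0.01-0.71j, (0.01+0.71j)], [-0.71+0.00j, (-0.71-0j)]]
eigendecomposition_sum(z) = [[(1.19+2.47j), (-2.44+1.22j)], [(2.46-1.23j), (1.26+2.44j)]] + [[(1.19-2.47j), -2.44-1.22j], [2.46+1.23j, (1.26-2.44j)]]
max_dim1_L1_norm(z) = 7.45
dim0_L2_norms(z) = [5.48, 5.49]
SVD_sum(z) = [[-1.35, -1.49], [3.48, 3.84]] + [[3.74,  -3.39], [1.45,  -1.32]]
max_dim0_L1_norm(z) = 7.4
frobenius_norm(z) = 7.76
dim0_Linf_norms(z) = [4.93, 4.88]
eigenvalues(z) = [(2.46+4.9j), (2.46-4.9j)]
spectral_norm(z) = 5.55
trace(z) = 4.91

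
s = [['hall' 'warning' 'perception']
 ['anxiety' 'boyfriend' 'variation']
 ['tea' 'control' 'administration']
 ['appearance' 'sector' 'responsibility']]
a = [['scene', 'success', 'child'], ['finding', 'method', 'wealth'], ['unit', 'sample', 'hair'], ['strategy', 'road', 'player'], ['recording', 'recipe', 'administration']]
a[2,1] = 'sample'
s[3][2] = 'responsibility'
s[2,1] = 'control'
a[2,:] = ['unit', 'sample', 'hair']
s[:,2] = ['perception', 'variation', 'administration', 'responsibility']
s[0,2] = 'perception'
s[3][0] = 'appearance'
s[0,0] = 'hall'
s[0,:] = ['hall', 'warning', 'perception']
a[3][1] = 'road'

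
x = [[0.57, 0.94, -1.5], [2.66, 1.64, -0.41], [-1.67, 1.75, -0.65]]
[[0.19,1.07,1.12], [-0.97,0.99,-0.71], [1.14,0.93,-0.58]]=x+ [[-0.38, 0.13, 2.62], [-3.63, -0.65, -0.3], [2.81, -0.82, 0.07]]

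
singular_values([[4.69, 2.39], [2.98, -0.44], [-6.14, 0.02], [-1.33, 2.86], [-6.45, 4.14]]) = [10.81, 5.12]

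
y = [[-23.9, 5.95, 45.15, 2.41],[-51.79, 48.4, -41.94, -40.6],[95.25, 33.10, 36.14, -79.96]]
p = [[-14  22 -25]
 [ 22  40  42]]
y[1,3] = -40.6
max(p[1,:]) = 42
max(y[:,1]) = 48.4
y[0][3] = 2.41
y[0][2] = 45.15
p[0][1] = 22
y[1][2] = -41.94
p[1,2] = 42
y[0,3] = 2.41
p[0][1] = 22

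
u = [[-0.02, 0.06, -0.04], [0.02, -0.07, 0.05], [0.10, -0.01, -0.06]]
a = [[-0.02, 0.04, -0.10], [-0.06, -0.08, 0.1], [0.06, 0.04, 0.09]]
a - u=[[0.0, -0.02, -0.06], [-0.08, -0.01, 0.05], [-0.04, 0.05, 0.15]]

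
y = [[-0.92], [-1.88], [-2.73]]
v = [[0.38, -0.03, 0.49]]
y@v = [[-0.35, 0.03, -0.45], [-0.71, 0.06, -0.92], [-1.04, 0.08, -1.34]]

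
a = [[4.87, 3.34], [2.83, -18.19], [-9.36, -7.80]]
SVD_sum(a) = [[0.51, 3.91], [-2.30, -17.52], [-1.16, -8.87]] + [[4.36, -0.57], [5.13, -0.67], [-8.20, 1.07]]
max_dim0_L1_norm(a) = 29.33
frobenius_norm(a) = 22.85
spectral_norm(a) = 20.19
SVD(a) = [[0.2, 0.41], [-0.87, 0.48], [-0.44, -0.77]] @ diag([20.194641205094705, 10.695025320095837]) @ [[0.13,0.99],  [0.99,-0.13]]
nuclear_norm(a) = 30.89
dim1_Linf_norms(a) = [4.87, 18.19, 9.36]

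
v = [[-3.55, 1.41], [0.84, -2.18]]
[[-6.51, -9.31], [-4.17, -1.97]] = v @[[3.06, 3.52], [3.09, 2.26]]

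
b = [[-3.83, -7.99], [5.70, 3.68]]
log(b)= [[0.66, -2.26], [1.61, 2.79]]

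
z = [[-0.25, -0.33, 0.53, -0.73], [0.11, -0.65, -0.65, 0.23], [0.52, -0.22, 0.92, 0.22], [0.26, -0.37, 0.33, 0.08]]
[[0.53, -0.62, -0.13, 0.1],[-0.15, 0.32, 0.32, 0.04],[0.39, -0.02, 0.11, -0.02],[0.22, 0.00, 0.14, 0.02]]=z @[[0.21, 0.18, 0.11, 0.05], [-0.24, 0.01, -0.32, -0.07], [0.35, -0.26, -0.07, -0.03], [-0.43, 0.59, 0.23, -0.14]]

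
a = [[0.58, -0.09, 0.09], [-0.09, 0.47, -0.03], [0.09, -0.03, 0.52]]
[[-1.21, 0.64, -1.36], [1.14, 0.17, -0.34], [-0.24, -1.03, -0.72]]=a @ [[-1.76,  1.53,  -2.37], [2.09,  0.52,  -1.25], [-0.04,  -2.21,  -1.05]]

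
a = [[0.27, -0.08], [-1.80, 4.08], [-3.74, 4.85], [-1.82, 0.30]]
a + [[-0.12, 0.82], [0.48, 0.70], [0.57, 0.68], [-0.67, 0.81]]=[[0.15,0.74],  [-1.32,4.78],  [-3.17,5.53],  [-2.49,1.11]]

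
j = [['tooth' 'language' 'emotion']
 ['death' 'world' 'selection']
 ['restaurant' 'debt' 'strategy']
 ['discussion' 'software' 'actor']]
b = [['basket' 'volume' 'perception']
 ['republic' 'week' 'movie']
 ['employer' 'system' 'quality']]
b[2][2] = 'quality'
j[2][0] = 'restaurant'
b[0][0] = 'basket'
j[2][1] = 'debt'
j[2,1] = 'debt'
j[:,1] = ['language', 'world', 'debt', 'software']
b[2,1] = 'system'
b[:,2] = ['perception', 'movie', 'quality']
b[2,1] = 'system'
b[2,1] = 'system'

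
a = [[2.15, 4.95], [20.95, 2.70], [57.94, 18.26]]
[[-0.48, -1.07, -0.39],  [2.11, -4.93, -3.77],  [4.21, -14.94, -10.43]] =a @ [[0.12,-0.22,-0.18], [-0.15,-0.12,-0.00]]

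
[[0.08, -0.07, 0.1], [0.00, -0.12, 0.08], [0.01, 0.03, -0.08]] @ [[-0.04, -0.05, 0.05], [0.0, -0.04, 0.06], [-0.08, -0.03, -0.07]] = [[-0.01, -0.00, -0.01], [-0.01, 0.00, -0.01], [0.01, 0.0, 0.01]]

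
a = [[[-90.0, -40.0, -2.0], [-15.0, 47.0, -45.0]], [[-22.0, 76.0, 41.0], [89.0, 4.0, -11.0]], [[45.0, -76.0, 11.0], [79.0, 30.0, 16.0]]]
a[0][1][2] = -45.0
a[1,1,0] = 89.0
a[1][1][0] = 89.0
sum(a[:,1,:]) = 194.0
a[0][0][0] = -90.0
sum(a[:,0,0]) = -67.0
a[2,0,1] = -76.0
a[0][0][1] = -40.0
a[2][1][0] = 79.0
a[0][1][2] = -45.0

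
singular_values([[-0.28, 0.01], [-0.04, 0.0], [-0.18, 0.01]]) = [0.34, 0.0]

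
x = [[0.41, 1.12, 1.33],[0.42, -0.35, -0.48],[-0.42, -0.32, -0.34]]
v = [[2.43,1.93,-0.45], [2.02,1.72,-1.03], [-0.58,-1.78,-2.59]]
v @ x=[[2.00, 2.19, 2.46], [1.98, 1.99, 2.21], [0.1, 0.8, 0.96]]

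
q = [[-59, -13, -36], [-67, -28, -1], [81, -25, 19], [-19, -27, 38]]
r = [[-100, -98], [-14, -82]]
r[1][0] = -14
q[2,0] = 81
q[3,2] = 38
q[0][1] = -13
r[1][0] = -14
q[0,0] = -59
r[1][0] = -14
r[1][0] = -14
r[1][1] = -82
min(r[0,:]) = -100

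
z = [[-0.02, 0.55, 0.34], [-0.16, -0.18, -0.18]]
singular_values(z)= [0.69, 0.17]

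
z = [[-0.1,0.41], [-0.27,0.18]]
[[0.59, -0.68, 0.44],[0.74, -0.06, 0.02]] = z@ [[-2.11,  -1.04,  0.76], [0.92,  -1.91,  1.25]]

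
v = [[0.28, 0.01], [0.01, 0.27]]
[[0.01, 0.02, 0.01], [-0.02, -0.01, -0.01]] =v@[[0.03, 0.07, 0.04], [-0.08, -0.05, -0.04]]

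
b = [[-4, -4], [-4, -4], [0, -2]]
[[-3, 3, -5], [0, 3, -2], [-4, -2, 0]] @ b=[[0, 10], [-12, -8], [24, 24]]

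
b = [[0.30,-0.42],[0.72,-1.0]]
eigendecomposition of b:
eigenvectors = [[0.81, 0.39], [0.59, 0.92]]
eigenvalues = [-0.0, -0.7]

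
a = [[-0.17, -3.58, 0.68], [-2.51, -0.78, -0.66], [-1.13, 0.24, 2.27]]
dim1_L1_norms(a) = [4.43, 3.95, 3.64]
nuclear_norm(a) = 8.82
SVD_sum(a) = [[-1.16, -3.23, 0.66], [-0.47, -1.32, 0.27], [-0.19, -0.54, 0.11]] + [[0.82,  -0.37,  -0.35], [-1.36,  0.61,  0.58], [-1.6,  0.71,  0.68]] + [[0.17, 0.02, 0.37], [-0.67, -0.07, -1.51], [0.66, 0.07, 1.48]]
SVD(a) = [[-0.91, 0.37, 0.17],  [-0.37, -0.60, -0.70],  [-0.15, -0.71, 0.69]] @ diag([3.81921540655724, 2.649296984184763, 2.3524496100672008]) @ [[0.33, 0.92, -0.19], [0.85, -0.38, -0.36], [0.41, 0.04, 0.91]]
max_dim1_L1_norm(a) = 4.43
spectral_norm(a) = 3.82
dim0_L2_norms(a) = [2.76, 3.67, 2.46]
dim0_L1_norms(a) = [3.81, 4.6, 3.61]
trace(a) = 1.32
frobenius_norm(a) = 5.21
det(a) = -23.80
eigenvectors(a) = [[(0.72+0j), 0.08+0.55j, 0.08-0.55j],[0.69+0.00j, -0.04-0.42j, -0.04+0.42j],[0.11+0.00j, -0.72+0.00j, (-0.72-0j)]]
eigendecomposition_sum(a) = [[(-1.55-0j), -2.03+0.00j, -0.05+0.00j],[(-1.48-0j), (-1.95+0j), -0.05+0.00j],[(-0.24-0j), -0.32+0.00j, -0.01+0.00j]] + [[(0.69+0.24j), -0.78-0.10j, 0.36-0.93j], [(-0.51-0.21j), 0.58+0.10j, (-0.31+0.7j)], [-0.44+0.84j, 0.28-0.98j, (1.14+0.65j)]] + [[(0.69-0.24j), (-0.78+0.1j), (0.36+0.93j)], [-0.51+0.21j, 0.58-0.10j, -0.31-0.70j], [-0.44-0.84j, (0.28+0.98j), 1.14-0.65j]]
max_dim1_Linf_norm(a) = 3.58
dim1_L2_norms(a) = [3.65, 2.71, 2.55]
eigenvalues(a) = [(-3.5+0j), (2.41+0.99j), (2.41-0.99j)]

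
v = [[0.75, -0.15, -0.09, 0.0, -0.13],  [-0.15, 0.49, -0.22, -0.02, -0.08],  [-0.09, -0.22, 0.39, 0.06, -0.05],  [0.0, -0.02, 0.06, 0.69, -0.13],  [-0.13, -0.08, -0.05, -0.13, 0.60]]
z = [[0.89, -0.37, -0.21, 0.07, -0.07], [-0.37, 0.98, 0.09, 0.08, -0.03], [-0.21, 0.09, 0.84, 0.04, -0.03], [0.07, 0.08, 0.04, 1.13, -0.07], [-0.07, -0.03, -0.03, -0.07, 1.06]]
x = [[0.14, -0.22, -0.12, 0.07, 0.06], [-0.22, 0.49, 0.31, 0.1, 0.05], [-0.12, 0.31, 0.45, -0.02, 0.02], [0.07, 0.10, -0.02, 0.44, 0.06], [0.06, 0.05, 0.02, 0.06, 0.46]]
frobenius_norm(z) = 2.30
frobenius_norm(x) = 1.11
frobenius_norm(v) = 1.43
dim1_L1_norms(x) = [0.61, 1.17, 0.92, 0.69, 0.65]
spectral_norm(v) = 0.87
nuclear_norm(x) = 1.99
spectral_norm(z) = 1.39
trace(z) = 4.90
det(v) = 0.03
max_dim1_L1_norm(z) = 1.61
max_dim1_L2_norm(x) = 0.63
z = x + v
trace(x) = 1.98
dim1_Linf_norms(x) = [0.22, 0.49, 0.45, 0.44, 0.46]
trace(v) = 2.92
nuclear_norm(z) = 4.90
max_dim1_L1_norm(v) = 1.12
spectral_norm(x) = 0.87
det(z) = 0.67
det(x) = -0.00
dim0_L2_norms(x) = [0.3, 0.63, 0.56, 0.46, 0.47]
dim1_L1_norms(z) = [1.61, 1.55, 1.21, 1.39, 1.26]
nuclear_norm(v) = 2.92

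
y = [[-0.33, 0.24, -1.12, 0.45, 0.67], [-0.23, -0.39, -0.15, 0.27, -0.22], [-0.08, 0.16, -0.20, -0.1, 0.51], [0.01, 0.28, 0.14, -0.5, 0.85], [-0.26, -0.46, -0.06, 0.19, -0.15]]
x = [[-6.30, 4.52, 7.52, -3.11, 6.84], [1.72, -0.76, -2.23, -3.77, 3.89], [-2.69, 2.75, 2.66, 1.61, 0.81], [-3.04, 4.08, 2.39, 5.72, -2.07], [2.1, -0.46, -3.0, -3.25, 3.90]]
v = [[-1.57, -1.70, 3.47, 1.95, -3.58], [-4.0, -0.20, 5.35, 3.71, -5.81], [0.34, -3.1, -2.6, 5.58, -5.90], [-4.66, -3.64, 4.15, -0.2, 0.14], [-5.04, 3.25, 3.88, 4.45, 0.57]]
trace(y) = -1.57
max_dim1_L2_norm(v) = 9.6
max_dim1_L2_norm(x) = 13.16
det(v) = -2058.98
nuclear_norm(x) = 28.98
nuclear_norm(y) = 3.29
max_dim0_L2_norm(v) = 9.04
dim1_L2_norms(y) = [1.44, 0.59, 0.58, 1.03, 0.58]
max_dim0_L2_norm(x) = 9.13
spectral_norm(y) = 1.55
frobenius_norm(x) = 18.55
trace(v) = -4.00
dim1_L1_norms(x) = [28.29, 12.37, 10.52, 17.3, 12.71]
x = y @ v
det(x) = 0.02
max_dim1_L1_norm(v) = 19.07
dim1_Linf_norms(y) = [1.12, 0.39, 0.51, 0.85, 0.46]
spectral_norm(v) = 14.01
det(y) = -0.00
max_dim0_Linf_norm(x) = 7.52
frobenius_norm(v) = 18.22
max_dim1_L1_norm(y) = 2.81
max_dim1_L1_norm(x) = 28.29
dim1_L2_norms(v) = [5.83, 9.6, 9.08, 7.23, 8.43]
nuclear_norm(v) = 33.58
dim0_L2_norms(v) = [8.11, 6.03, 8.93, 8.28, 9.04]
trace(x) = 5.22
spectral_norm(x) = 14.16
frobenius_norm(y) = 2.04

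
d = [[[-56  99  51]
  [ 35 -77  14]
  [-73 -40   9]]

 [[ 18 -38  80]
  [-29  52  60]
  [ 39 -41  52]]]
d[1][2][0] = 39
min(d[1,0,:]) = -38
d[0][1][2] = 14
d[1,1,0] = -29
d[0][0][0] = -56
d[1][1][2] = 60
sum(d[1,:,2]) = 192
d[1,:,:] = [[18, -38, 80], [-29, 52, 60], [39, -41, 52]]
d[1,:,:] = [[18, -38, 80], [-29, 52, 60], [39, -41, 52]]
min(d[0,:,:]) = -77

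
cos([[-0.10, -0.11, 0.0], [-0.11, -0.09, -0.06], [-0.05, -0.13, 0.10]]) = [[0.99, -0.01, -0.0], [-0.01, 0.99, 0.00], [-0.01, -0.0, 0.99]]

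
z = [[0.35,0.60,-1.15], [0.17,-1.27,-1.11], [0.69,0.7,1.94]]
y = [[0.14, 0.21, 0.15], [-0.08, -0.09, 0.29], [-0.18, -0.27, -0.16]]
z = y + [[0.21, 0.39, -1.30], [0.25, -1.18, -1.4], [0.87, 0.97, 2.10]]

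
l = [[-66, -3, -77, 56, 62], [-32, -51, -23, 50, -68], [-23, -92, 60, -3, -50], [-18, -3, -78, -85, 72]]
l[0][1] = -3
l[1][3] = 50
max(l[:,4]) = 72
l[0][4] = 62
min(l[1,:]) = -68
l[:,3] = [56, 50, -3, -85]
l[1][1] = -51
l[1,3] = 50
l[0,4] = 62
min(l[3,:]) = -85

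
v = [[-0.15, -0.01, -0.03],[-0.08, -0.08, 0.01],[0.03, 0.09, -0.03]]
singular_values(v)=[0.19, 0.1, 0.0]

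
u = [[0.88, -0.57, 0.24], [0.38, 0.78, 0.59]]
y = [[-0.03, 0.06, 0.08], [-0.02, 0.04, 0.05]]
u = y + [[0.91,-0.63,0.16], [0.4,0.74,0.54]]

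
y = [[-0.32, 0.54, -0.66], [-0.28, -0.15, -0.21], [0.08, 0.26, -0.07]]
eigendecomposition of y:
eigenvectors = [[(-0.82+0j), -0.82-0.00j, -0.68+0.00j], [-0.22-0.44j, (-0.22+0.44j), 0.38+0.00j], [-0.11+0.28j, (-0.11-0.28j), 0.63+0.00j]]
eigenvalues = [(-0.27+0.52j), (-0.27-0.52j), (-0+0j)]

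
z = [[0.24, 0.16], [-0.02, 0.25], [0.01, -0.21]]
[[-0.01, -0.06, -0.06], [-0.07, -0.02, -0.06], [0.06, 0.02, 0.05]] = z@[[0.12,  -0.17,  -0.06], [-0.26,  -0.11,  -0.26]]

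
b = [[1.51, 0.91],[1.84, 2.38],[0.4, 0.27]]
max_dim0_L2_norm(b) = 2.56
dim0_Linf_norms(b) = [1.84, 2.38]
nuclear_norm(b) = 4.04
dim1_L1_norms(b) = [2.42, 4.22, 0.67]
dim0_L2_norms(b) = [2.41, 2.56]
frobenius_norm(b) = 3.52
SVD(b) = [[-0.49, 0.84], [-0.86, -0.51], [-0.14, 0.19]] @ diag([3.473975710538943, 0.5679725016102851]) @ [[-0.68, -0.73], [0.73, -0.68]]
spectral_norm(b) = 3.47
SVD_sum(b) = [[1.16, 1.24], [2.05, 2.18], [0.32, 0.34]] + [[0.35, -0.33], [-0.21, 0.20], [0.08, -0.07]]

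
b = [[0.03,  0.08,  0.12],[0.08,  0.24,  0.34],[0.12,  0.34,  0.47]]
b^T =[[0.03,0.08,0.12], [0.08,0.24,0.34], [0.12,0.34,0.47]]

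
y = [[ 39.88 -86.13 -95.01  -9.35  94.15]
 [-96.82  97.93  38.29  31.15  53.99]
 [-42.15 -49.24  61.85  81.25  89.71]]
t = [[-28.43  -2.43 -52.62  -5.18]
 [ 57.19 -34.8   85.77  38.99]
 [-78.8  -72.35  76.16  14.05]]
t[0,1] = -2.43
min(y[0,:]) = -95.01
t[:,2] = [-52.62, 85.77, 76.16]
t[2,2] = 76.16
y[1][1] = 97.93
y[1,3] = 31.15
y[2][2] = 61.85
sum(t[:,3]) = 47.86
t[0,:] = [-28.43, -2.43, -52.62, -5.18]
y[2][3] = 81.25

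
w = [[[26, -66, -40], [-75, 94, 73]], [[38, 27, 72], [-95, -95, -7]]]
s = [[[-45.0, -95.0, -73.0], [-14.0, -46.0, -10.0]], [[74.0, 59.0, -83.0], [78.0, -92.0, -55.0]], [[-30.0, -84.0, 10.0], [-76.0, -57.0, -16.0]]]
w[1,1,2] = -7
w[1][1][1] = -95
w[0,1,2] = 73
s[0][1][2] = -10.0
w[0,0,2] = -40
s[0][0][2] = -73.0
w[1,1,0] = -95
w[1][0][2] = 72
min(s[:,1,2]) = -55.0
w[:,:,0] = [[26, -75], [38, -95]]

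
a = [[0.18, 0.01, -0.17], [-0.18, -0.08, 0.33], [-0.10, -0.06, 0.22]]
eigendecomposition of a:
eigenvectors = [[-0.62, 0.66, -0.3], [0.68, 0.5, -0.88], [0.39, 0.55, -0.37]]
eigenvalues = [0.28, 0.05, -0.0]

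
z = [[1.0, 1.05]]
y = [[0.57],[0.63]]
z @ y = [[1.23]]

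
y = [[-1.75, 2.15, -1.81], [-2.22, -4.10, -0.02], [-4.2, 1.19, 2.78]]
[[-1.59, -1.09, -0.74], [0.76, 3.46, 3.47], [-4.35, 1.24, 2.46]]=y @ [[0.64, -0.36, -0.55], [-0.53, -0.65, -0.55], [-0.37, 0.18, 0.29]]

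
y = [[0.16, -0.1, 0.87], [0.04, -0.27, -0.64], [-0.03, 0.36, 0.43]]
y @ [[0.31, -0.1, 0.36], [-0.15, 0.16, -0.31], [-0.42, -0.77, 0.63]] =[[-0.3,-0.70,0.64], [0.32,0.45,-0.31], [-0.24,-0.27,0.15]]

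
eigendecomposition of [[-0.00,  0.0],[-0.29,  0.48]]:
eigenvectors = [[0.0, 0.86],[1.0, 0.52]]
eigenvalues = [0.48, -0.0]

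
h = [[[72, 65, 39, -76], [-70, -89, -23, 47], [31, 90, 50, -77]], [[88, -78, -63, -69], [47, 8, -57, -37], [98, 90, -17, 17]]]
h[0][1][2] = -23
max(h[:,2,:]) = 98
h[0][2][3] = -77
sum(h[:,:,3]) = -195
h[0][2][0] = 31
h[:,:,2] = [[39, -23, 50], [-63, -57, -17]]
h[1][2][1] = 90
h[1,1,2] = -57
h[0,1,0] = -70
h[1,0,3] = -69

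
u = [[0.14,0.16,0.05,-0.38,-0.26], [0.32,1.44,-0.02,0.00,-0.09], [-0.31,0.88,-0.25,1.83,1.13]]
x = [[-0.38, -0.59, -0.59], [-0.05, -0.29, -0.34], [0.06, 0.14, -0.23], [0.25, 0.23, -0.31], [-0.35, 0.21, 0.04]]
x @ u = [[-0.06, -1.43, 0.14, -0.94, -0.51], [0.01, -0.72, 0.09, -0.6, -0.35], [0.12, 0.01, 0.06, -0.44, -0.29], [0.2, 0.1, 0.09, -0.66, -0.44], [0.01, 0.28, -0.03, 0.21, 0.12]]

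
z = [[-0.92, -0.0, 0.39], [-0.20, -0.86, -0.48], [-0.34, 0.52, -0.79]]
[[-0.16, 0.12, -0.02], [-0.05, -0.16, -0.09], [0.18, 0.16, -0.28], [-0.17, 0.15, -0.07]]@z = [[0.13, -0.11, -0.10], [0.11, 0.09, 0.13], [-0.10, -0.28, 0.21], [0.15, -0.17, -0.08]]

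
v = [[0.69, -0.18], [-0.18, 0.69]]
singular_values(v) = [0.87, 0.51]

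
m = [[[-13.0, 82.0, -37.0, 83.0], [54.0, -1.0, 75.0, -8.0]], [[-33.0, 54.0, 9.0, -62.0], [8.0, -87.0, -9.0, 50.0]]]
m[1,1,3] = 50.0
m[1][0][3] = -62.0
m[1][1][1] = -87.0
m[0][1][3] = -8.0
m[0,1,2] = 75.0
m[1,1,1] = -87.0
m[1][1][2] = -9.0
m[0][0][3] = 83.0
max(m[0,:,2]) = 75.0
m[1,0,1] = 54.0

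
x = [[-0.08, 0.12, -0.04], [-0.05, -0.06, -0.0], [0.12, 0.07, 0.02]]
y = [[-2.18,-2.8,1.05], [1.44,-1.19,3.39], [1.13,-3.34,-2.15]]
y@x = [[0.44, -0.02, 0.11],[0.35, 0.48, 0.01],[-0.18, 0.19, -0.09]]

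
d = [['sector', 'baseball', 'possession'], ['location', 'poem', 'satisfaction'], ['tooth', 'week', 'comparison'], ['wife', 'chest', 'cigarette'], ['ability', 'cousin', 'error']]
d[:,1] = ['baseball', 'poem', 'week', 'chest', 'cousin']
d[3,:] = ['wife', 'chest', 'cigarette']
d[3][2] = 'cigarette'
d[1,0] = 'location'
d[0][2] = 'possession'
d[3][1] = 'chest'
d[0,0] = 'sector'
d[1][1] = 'poem'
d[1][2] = 'satisfaction'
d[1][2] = 'satisfaction'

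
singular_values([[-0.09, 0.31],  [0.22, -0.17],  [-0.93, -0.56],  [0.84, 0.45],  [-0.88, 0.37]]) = [1.6, 0.8]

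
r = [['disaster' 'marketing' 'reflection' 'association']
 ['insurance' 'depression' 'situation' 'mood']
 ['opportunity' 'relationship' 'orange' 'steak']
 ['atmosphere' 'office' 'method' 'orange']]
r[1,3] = 'mood'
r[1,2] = 'situation'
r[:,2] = ['reflection', 'situation', 'orange', 'method']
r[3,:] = ['atmosphere', 'office', 'method', 'orange']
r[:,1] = ['marketing', 'depression', 'relationship', 'office']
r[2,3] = 'steak'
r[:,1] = ['marketing', 'depression', 'relationship', 'office']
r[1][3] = 'mood'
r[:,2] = ['reflection', 'situation', 'orange', 'method']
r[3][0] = 'atmosphere'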